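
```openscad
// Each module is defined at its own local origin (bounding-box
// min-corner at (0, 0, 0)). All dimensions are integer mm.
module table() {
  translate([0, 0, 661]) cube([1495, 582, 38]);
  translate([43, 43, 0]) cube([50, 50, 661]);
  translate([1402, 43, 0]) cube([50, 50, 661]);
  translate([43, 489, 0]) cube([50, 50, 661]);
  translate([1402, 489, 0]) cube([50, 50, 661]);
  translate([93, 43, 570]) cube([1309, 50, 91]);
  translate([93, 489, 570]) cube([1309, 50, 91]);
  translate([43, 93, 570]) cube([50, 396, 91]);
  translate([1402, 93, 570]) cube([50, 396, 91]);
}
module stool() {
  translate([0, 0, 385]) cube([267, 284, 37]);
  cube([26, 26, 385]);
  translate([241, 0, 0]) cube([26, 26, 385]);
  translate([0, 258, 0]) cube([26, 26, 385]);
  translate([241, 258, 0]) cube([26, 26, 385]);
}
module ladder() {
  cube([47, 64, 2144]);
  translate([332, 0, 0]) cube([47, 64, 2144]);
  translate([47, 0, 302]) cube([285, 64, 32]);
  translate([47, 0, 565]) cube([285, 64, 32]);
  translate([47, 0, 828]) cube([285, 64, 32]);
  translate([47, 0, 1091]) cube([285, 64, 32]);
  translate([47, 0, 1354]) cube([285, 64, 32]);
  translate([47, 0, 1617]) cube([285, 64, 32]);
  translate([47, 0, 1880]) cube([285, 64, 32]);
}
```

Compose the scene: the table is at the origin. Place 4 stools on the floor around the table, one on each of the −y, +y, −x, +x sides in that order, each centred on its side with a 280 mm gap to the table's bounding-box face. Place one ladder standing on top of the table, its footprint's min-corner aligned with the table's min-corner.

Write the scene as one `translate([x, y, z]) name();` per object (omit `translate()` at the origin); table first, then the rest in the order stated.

table();
translate([614, -564, 0]) stool();
translate([614, 862, 0]) stool();
translate([-547, 149, 0]) stool();
translate([1775, 149, 0]) stool();
translate([0, 0, 699]) ladder();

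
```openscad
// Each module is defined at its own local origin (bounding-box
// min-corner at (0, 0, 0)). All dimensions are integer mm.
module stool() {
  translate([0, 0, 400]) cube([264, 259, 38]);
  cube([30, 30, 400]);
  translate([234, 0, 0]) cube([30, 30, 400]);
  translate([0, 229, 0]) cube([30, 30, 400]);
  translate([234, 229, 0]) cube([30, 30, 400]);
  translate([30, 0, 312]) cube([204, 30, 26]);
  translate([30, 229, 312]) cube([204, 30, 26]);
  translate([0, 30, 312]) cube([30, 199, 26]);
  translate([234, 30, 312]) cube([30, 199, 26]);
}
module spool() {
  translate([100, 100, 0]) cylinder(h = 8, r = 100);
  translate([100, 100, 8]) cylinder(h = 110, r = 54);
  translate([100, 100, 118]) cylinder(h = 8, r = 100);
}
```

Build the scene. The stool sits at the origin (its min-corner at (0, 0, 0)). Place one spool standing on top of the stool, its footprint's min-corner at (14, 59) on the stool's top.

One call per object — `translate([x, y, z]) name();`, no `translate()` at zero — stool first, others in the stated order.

stool();
translate([14, 59, 438]) spool();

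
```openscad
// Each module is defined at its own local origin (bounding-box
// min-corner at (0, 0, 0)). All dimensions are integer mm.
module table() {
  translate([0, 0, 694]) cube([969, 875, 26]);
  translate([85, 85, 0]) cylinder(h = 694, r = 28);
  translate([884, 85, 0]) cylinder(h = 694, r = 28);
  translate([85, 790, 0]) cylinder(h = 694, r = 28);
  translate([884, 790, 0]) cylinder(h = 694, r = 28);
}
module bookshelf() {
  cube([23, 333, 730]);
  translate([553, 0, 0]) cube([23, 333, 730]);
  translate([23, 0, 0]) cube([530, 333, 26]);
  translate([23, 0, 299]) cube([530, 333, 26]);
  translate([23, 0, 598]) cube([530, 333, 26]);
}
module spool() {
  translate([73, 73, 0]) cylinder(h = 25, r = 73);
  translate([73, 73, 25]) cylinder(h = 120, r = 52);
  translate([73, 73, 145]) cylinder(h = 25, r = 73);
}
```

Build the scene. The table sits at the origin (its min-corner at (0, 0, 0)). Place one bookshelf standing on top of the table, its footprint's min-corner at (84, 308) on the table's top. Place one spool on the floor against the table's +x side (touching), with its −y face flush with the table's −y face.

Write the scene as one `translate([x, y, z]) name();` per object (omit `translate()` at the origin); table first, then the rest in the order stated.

table();
translate([84, 308, 720]) bookshelf();
translate([969, 0, 0]) spool();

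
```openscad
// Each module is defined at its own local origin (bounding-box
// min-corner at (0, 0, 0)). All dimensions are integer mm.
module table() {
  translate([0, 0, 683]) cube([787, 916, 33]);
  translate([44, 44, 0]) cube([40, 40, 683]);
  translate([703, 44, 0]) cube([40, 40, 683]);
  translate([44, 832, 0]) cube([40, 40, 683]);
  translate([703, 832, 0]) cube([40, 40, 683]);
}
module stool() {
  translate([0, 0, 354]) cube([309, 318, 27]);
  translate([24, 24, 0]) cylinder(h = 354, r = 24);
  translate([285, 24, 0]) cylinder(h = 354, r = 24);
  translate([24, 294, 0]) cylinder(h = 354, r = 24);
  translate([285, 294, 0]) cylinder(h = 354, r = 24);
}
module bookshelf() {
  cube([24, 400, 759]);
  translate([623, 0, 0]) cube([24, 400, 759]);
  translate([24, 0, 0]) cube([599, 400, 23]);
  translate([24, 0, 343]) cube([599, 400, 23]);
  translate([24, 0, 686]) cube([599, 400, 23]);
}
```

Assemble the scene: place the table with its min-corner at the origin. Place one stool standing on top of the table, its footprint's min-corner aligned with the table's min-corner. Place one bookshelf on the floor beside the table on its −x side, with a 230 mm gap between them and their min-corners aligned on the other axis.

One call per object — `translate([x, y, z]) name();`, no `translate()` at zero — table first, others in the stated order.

table();
translate([0, 0, 716]) stool();
translate([-877, 0, 0]) bookshelf();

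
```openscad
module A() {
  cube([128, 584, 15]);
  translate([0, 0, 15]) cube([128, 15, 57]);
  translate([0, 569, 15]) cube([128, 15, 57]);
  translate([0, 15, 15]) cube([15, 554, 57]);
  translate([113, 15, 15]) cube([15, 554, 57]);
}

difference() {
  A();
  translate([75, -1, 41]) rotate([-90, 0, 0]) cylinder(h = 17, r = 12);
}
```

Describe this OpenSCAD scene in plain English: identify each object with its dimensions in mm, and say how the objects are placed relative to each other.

A is an open storage box with external size 128×584×72 mm and wall thickness 15 mm (the base is also 15 mm thick). The base covers the whole footprint; the four walls stand on the base, with the y-facing walls full-width and the x-facing walls fitting between their inner faces.

The open box has a circular hole of radius 12 mm through its front wall, centred at (x = 75, z = 41).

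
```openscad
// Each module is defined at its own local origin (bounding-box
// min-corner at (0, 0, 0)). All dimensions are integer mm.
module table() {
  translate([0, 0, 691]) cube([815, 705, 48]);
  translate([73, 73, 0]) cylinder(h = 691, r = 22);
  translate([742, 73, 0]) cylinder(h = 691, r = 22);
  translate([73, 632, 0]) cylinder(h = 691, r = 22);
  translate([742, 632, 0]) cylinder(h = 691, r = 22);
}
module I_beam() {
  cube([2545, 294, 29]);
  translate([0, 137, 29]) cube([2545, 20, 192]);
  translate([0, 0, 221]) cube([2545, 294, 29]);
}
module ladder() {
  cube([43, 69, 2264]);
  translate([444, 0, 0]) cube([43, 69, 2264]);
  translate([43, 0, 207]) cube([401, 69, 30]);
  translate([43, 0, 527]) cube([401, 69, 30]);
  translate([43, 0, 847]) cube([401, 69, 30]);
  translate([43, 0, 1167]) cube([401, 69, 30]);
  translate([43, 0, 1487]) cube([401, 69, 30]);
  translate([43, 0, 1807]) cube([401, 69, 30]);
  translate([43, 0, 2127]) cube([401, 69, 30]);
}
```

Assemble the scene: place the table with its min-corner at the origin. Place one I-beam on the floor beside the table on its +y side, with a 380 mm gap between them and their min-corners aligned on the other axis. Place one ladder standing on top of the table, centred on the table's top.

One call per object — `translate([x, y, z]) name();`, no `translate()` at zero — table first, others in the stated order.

table();
translate([0, 1085, 0]) I_beam();
translate([164, 318, 739]) ladder();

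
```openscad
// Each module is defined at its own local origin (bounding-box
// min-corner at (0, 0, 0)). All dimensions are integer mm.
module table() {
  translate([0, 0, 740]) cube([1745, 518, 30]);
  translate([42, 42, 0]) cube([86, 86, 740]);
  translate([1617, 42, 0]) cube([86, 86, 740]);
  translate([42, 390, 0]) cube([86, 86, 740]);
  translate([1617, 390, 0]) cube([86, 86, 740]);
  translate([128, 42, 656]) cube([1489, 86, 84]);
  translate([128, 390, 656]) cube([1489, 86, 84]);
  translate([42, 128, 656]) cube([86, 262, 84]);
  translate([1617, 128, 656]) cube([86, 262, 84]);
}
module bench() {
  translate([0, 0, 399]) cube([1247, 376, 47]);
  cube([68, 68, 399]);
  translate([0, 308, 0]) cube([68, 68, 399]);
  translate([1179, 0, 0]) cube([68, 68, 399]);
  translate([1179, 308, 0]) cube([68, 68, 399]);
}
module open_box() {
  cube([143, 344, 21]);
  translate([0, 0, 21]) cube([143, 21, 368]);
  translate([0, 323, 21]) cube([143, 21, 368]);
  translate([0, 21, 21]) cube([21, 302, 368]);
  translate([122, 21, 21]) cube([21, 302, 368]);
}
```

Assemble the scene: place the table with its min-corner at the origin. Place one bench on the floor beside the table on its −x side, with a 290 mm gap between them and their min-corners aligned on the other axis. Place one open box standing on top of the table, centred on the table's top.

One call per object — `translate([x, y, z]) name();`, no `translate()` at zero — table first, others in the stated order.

table();
translate([-1537, 0, 0]) bench();
translate([801, 87, 770]) open_box();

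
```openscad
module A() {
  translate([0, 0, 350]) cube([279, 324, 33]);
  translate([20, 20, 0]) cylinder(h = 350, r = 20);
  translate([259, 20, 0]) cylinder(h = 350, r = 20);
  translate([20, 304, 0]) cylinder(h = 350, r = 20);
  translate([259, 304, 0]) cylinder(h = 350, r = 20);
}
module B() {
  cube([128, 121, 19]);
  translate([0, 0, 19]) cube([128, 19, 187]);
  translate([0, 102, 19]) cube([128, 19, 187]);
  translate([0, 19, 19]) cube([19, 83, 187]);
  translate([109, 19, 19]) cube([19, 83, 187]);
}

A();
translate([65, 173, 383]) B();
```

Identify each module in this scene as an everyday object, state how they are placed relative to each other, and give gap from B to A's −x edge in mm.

The open box's min-x is at 65; the stool's min-x is 0; gap = 65 mm.

A is a stool. B is an open box. The open box is on top of the stool. The gap from the open box to the stool's −x edge is 65 mm.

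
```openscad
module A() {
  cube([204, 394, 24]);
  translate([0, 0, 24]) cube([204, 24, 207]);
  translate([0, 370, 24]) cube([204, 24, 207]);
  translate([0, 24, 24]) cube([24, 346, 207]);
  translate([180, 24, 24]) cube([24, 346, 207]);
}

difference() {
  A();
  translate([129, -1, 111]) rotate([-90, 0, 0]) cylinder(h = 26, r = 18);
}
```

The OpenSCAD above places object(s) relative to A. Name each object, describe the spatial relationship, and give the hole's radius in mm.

The subtracted cylinder has r = 18 mm.

A is an open box. The open box has a circular hole through its front wall. The hole's radius is 18 mm.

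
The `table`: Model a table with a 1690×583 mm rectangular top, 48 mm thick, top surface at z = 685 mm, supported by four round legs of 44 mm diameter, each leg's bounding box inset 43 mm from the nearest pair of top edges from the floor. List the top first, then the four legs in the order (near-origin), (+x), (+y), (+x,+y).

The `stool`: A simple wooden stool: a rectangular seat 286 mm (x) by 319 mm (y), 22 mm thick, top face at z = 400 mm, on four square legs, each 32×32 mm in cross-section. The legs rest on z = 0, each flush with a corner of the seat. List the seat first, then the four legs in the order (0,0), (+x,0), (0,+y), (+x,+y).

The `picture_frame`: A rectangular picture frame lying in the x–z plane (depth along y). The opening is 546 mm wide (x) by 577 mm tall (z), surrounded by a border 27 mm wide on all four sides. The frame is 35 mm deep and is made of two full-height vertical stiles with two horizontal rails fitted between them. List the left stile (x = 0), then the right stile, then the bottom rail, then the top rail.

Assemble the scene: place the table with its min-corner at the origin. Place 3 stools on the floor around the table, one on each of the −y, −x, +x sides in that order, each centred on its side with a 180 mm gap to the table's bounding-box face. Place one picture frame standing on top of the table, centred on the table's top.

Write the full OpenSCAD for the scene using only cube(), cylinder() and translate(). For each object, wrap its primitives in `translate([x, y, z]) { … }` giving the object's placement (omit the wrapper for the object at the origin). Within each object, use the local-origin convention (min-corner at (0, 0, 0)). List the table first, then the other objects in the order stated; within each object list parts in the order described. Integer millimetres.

translate([0, 0, 637]) cube([1690, 583, 48]);
translate([65, 65, 0]) cylinder(h = 637, r = 22);
translate([1625, 65, 0]) cylinder(h = 637, r = 22);
translate([65, 518, 0]) cylinder(h = 637, r = 22);
translate([1625, 518, 0]) cylinder(h = 637, r = 22);
translate([702, -499, 0]) {
  translate([0, 0, 378]) cube([286, 319, 22]);
  cube([32, 32, 378]);
  translate([254, 0, 0]) cube([32, 32, 378]);
  translate([0, 287, 0]) cube([32, 32, 378]);
  translate([254, 287, 0]) cube([32, 32, 378]);
}
translate([-466, 132, 0]) {
  translate([0, 0, 378]) cube([286, 319, 22]);
  cube([32, 32, 378]);
  translate([254, 0, 0]) cube([32, 32, 378]);
  translate([0, 287, 0]) cube([32, 32, 378]);
  translate([254, 287, 0]) cube([32, 32, 378]);
}
translate([1870, 132, 0]) {
  translate([0, 0, 378]) cube([286, 319, 22]);
  cube([32, 32, 378]);
  translate([254, 0, 0]) cube([32, 32, 378]);
  translate([0, 287, 0]) cube([32, 32, 378]);
  translate([254, 287, 0]) cube([32, 32, 378]);
}
translate([545, 274, 685]) {
  cube([27, 35, 631]);
  translate([573, 0, 0]) cube([27, 35, 631]);
  translate([27, 0, 0]) cube([546, 35, 27]);
  translate([27, 0, 604]) cube([546, 35, 27]);
}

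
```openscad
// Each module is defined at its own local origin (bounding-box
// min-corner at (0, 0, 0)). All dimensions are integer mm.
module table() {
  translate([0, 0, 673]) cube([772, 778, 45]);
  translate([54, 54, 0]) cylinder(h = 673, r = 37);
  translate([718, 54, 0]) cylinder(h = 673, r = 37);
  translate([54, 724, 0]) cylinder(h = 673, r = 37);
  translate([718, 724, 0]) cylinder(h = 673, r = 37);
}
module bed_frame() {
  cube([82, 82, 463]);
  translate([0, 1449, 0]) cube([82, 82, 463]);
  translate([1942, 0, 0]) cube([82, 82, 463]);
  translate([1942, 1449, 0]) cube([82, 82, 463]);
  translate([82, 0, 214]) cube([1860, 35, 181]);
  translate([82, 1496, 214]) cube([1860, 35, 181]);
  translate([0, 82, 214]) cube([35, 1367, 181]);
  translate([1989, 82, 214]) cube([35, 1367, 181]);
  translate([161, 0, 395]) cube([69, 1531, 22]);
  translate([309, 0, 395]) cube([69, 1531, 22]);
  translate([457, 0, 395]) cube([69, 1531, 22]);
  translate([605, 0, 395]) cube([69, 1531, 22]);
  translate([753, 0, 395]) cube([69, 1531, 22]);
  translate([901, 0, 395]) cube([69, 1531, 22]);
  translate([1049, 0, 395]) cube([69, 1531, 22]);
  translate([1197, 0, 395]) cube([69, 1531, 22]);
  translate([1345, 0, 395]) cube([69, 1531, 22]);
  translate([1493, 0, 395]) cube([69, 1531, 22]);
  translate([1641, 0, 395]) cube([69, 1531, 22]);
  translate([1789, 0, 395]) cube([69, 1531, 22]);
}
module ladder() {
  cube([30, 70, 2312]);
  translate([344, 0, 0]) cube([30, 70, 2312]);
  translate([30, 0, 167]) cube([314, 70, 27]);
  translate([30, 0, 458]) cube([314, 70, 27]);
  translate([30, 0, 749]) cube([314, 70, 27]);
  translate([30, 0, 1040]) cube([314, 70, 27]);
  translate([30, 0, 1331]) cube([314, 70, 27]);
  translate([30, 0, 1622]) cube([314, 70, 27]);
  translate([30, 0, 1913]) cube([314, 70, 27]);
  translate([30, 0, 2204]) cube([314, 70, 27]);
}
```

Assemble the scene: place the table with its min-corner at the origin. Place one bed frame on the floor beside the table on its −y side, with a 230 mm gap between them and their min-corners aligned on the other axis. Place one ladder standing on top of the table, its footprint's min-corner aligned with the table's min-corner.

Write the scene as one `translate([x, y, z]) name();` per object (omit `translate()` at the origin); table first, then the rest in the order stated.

table();
translate([0, -1761, 0]) bed_frame();
translate([0, 0, 718]) ladder();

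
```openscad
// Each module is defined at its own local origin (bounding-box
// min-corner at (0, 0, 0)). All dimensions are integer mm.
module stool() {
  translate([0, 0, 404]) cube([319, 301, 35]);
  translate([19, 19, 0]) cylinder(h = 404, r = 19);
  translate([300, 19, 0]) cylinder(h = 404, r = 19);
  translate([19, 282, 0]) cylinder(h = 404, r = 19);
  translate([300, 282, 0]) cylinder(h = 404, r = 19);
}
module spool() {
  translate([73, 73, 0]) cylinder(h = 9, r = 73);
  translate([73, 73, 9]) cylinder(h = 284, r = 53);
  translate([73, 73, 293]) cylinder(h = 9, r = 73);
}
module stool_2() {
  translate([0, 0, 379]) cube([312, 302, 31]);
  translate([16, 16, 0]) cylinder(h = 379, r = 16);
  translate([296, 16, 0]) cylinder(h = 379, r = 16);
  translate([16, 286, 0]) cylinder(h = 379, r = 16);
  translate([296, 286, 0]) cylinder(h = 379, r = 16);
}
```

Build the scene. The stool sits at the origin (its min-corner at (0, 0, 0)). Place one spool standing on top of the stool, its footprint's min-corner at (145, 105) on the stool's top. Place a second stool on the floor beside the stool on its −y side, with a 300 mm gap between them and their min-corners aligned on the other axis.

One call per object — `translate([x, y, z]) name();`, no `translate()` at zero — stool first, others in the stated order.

stool();
translate([145, 105, 439]) spool();
translate([0, -602, 0]) stool_2();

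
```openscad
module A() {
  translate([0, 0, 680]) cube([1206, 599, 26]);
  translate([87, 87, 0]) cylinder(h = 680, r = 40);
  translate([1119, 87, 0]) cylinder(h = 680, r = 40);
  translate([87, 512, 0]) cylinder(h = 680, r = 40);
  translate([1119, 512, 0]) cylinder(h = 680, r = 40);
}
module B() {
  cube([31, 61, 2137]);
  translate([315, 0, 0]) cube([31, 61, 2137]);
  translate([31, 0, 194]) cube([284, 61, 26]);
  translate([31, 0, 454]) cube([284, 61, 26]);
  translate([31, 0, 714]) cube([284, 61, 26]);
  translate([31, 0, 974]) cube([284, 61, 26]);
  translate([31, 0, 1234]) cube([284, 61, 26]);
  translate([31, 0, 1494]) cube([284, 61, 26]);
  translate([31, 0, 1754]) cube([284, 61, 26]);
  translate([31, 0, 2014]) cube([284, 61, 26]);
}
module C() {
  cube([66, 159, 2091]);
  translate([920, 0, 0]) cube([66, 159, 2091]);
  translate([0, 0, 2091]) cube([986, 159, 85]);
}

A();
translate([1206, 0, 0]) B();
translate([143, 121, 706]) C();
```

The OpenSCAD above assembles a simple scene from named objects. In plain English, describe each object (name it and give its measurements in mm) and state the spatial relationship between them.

A is a table with a 1206×599 mm rectangular top, 26 mm thick, top surface at z = 706 mm, supported by four round legs of 80 mm diameter, each leg's bounding box inset 47 mm from the nearest pair of top edges, running from the floor.

B is a straight ladder. Two 31×61 mm vertical rails, 2137 mm tall, stand 346 mm apart (outside-to-outside) with their front faces coplanar on the −y side. 8 rungs, each 61 mm deep and 26 mm tall, span between the inner faces of the rails, front faces flush with the rails. The lowest rung's underside is at z = 194 mm and rungs are spaced 260 mm apart (underside to underside).

C is a rectangular door frame: two vertical jambs of 66×159 mm section, 2091 mm tall, with a clear opening 854 mm wide between their inner faces. A header 85 mm tall and 159 mm deep lies on top of the jambs and spans the full outside width.

The ladder is against the table's +x side, with their −y faces flush. The door frame is on top of the table.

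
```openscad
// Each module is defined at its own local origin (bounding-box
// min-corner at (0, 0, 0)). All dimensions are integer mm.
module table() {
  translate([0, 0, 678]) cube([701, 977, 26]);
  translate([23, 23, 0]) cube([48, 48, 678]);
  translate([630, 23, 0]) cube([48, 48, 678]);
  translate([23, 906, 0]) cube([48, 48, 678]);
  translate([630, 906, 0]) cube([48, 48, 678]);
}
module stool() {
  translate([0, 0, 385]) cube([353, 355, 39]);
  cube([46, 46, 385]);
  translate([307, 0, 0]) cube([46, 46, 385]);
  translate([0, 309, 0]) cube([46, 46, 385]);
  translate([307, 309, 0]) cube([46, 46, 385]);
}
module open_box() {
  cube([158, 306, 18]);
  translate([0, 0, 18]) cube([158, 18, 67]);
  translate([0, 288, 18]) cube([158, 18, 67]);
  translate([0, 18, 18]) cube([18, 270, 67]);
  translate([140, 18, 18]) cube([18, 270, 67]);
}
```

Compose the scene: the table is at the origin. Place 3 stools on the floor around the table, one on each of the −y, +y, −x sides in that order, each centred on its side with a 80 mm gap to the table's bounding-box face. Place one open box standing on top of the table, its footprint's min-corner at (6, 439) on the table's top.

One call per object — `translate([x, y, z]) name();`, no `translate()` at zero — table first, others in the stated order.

table();
translate([174, -435, 0]) stool();
translate([174, 1057, 0]) stool();
translate([-433, 311, 0]) stool();
translate([6, 439, 704]) open_box();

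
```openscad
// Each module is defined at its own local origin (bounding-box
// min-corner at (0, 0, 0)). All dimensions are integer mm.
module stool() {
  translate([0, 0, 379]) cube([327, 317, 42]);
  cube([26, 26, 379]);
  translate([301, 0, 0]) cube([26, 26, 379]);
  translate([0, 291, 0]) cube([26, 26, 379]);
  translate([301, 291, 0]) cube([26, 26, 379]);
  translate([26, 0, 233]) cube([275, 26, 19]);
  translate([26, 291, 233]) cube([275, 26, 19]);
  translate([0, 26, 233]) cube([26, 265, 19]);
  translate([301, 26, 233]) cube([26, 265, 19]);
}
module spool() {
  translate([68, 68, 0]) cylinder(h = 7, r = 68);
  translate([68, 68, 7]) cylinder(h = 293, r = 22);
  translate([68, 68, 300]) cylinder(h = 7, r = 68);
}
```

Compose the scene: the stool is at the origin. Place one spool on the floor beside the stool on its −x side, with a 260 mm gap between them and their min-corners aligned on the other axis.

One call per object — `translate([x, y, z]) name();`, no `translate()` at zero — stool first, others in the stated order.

stool();
translate([-396, 0, 0]) spool();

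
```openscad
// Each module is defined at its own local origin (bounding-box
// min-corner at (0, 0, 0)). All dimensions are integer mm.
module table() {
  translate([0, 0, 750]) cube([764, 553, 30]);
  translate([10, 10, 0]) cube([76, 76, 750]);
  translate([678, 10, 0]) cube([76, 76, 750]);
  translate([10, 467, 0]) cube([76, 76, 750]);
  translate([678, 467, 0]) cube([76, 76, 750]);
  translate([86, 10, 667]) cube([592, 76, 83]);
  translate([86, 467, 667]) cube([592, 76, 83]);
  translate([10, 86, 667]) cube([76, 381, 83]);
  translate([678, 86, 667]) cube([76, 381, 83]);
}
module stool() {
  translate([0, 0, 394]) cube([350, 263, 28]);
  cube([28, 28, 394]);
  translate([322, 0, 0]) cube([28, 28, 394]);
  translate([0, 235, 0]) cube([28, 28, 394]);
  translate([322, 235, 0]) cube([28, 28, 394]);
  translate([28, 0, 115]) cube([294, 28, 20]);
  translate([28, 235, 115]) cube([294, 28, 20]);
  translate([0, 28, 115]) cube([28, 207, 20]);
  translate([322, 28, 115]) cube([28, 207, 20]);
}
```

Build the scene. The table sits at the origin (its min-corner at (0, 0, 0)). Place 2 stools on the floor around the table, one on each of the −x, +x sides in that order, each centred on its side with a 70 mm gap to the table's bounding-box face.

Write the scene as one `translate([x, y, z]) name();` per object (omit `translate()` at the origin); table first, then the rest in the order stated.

table();
translate([-420, 145, 0]) stool();
translate([834, 145, 0]) stool();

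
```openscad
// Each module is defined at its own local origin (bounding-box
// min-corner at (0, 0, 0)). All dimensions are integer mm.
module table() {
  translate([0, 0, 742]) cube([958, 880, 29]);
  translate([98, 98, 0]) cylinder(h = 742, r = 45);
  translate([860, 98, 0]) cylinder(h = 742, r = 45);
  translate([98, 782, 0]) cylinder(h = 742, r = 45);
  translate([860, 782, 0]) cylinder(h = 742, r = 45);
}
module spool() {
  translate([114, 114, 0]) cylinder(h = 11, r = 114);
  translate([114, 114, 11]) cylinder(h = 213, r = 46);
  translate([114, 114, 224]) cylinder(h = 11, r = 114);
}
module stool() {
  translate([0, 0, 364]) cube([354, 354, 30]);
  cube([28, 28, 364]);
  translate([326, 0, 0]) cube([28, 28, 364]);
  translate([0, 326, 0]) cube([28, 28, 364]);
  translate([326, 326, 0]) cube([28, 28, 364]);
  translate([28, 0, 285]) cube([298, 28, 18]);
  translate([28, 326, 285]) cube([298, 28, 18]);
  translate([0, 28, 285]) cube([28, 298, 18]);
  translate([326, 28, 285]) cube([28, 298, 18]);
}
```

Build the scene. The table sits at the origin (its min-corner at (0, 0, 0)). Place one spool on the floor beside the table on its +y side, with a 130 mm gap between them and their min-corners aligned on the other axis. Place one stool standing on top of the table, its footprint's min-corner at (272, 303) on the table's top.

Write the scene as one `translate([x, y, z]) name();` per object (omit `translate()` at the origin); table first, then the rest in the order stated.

table();
translate([0, 1010, 0]) spool();
translate([272, 303, 771]) stool();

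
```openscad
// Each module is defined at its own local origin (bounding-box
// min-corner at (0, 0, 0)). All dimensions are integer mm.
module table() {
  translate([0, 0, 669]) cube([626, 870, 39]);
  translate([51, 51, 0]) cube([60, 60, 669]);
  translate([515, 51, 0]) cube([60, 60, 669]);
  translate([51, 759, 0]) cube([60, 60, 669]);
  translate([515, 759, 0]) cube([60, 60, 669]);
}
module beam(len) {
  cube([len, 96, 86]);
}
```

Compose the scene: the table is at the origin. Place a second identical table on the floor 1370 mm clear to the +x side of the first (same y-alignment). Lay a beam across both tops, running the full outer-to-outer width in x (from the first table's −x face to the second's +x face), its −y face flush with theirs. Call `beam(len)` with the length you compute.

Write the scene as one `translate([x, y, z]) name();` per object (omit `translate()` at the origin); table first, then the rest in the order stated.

table();
translate([1996, 0, 0]) table();
translate([0, 0, 708]) beam(2622);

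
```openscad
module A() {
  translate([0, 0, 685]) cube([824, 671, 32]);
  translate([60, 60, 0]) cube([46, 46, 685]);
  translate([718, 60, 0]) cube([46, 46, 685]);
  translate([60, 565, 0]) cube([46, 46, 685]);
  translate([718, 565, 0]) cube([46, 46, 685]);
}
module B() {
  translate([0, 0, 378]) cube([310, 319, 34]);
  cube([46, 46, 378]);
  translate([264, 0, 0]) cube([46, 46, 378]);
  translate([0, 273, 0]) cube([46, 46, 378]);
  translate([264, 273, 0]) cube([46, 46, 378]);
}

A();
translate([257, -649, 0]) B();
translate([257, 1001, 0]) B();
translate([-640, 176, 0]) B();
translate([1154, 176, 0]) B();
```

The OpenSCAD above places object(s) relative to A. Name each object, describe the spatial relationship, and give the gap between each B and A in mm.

A is a table. B is a stool. Four stools sit around the table at the −y, +y, −x, +x sides. The gap between each stool and the table is 330 mm.

Each stool's nearest face is 330 mm from the table's bounding box.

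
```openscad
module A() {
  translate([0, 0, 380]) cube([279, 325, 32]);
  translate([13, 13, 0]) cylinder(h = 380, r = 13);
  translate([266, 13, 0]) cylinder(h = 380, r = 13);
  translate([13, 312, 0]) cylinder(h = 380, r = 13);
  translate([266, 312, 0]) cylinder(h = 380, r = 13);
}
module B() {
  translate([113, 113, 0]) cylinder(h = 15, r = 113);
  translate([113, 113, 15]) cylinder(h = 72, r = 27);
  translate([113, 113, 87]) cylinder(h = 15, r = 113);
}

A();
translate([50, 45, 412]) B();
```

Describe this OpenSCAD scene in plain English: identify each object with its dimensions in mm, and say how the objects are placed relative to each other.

A is a four-legged stool. The seat is 279×325 mm, 32 mm thick, top at z = 412 mm. It stands on four round legs, each 26 mm in diameter, from z = 0 to the seat underside, each leg's axis is inset half a diameter from the nearest pair of seat edges (so the leg's bounding box is flush with the corner).

B is a spool: two coaxial disc flanges of radius 113 mm and thickness 15 mm, joined by a core cylinder of radius 27 mm and height 72 mm. The lower flange rests on z = 0 and the three cylinders share a vertical axis.

The spool is on top of the stool.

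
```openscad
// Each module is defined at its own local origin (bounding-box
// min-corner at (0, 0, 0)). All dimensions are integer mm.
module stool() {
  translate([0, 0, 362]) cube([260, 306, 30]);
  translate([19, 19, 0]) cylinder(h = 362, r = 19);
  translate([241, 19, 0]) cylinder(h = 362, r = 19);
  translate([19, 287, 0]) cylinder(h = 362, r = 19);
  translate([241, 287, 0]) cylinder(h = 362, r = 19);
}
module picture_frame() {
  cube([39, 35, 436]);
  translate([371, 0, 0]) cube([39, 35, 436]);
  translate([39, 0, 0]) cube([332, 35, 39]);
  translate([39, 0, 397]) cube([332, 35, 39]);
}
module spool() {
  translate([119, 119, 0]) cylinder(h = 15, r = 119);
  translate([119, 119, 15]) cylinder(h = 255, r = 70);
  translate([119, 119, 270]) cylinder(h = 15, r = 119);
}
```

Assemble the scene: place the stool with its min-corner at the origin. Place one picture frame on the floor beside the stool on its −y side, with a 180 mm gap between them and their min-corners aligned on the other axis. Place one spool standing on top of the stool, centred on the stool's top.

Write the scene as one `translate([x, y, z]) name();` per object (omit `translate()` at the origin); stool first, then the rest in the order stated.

stool();
translate([0, -215, 0]) picture_frame();
translate([11, 34, 392]) spool();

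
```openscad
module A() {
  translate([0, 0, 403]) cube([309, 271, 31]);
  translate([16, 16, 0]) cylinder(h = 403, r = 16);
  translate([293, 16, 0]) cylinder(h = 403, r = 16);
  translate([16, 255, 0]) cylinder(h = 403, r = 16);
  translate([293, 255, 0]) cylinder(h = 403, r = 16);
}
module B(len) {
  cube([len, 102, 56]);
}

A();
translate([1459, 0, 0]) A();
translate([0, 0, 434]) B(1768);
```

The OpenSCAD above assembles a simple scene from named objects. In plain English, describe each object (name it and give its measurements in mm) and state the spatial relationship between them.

A is a four-legged stool. The seat is 309×271 mm, 31 mm thick, top at z = 434 mm. It stands on four round legs, each 32 mm in diameter, from z = 0 to the seat underside, each leg's axis is inset half a diameter from the nearest pair of seat edges (so the leg's bounding box is flush with the corner).

B is a rectangular beam 1768 mm long (x), 102 mm deep (y), 56 mm thick (z).

The beam spans the tops of two stools placed 1150 mm apart, resting at z = 434 mm.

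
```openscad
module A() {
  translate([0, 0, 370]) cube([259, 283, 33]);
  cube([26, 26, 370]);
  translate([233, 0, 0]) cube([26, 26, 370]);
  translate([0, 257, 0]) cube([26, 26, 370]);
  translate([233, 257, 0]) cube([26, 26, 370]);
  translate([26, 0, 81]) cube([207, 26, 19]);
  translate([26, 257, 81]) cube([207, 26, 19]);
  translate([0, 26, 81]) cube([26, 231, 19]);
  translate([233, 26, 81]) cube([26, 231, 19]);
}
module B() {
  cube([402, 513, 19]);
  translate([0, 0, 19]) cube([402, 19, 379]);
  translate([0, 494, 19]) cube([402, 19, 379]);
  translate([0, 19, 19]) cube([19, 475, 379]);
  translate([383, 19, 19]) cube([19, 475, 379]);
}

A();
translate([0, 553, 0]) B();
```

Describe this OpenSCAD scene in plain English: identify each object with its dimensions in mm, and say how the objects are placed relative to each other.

A is a four-legged stool. The seat is a 259×283×33 mm slab whose top surface is at z = 403 mm; four square legs, each 26×26 mm in cross-section, run from the floor (z = 0) to the underside of the seat, each flush with a corner of the seat. Four stretchers, 26 mm wide and 19 mm tall, connect adjacent legs with their undersides at z = 81 mm, each running between the inner faces of the legs it joins and aligned with the legs' outer faces on the other axis.

B is an open storage box with external size 402×513×398 mm and wall thickness 19 mm (the base is also 19 mm thick). The base covers the whole footprint; the four walls stand on the base, with the y-facing walls full-width and the x-facing walls fitting between their inner faces.

The open box is on the floor beside the stool on its +y side.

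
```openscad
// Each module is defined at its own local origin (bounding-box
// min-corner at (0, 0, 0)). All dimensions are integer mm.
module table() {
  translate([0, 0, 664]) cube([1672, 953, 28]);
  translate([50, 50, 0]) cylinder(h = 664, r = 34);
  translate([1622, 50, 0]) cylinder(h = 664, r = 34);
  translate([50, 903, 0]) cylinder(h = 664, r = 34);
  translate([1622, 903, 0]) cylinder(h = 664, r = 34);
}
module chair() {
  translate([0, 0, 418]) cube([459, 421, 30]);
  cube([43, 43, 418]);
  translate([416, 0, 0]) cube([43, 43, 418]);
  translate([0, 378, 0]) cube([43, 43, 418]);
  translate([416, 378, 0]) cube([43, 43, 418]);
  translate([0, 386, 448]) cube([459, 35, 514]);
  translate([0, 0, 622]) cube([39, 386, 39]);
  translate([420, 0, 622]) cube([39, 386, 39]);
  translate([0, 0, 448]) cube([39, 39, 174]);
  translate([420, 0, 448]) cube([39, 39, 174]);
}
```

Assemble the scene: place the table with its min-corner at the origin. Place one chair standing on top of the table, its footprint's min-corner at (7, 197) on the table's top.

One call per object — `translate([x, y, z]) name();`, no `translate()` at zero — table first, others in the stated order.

table();
translate([7, 197, 692]) chair();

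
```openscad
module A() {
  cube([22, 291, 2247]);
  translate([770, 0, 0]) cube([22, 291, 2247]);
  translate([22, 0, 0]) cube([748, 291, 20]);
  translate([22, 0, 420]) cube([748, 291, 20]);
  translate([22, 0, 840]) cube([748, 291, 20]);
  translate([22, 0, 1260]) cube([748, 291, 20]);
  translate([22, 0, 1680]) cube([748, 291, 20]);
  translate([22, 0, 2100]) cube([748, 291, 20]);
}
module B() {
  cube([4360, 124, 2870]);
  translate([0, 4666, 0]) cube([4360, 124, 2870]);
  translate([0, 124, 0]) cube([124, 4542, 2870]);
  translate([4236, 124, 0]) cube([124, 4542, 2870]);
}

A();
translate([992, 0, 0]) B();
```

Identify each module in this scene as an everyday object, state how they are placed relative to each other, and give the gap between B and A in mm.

The house frame's nearest face is 200 mm from the bookshelf's +x face.

A is a bookshelf. B is a house frame. The house frame is on the floor beside the bookshelf on its +x side. The gap between the house frame and the bookshelf is 200 mm.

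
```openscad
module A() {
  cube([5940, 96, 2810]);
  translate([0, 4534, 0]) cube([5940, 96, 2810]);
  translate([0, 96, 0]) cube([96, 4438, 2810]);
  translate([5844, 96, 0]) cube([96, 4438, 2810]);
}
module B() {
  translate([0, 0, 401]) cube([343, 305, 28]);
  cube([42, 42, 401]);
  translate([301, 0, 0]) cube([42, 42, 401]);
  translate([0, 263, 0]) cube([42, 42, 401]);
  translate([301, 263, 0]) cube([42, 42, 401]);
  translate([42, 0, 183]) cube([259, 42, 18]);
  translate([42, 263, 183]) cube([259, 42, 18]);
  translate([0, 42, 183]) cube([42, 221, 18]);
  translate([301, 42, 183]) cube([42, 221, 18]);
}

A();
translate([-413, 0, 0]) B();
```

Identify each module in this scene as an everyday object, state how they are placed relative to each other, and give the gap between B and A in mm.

The stool's nearest face is 70 mm from the house frame's −x face.

A is a house frame. B is a stool. The stool is on the floor beside the house frame on its −x side. The gap between the stool and the house frame is 70 mm.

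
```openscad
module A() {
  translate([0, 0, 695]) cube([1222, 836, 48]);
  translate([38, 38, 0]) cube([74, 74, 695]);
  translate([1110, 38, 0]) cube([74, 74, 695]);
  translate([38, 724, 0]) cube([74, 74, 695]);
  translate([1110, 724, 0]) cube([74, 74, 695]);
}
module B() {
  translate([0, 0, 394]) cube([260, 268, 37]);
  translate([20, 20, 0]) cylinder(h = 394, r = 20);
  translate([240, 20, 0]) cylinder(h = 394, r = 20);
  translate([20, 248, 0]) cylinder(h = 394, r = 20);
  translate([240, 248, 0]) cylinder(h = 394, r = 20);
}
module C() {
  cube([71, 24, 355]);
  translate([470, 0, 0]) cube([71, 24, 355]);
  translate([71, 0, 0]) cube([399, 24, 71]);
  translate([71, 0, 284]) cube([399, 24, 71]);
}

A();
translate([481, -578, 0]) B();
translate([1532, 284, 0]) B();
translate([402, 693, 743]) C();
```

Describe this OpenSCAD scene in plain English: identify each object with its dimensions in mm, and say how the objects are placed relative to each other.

A is a rectangular dining table. The top is 1222×836×48 mm with its upper surface at z = 743 mm. It stands on four 74×74 mm square legs, each inset 38 mm from the nearest pair of top edges, running from the floor to the underside of the top.

B is a four-legged stool. The seat is a 260×268×37 mm slab whose top surface is at z = 431 mm; four round legs, each 40 mm in diameter, run from the floor (z = 0) to the underside of the seat, each leg's axis is inset half a diameter from the nearest pair of seat edges (so the leg's bounding box is flush with the corner).

C is a rectangular picture frame lying in the x–z plane (depth along y). The opening is 399 mm wide (x) by 213 mm tall (z), surrounded by a border 71 mm wide on all four sides. The frame is 24 mm deep and is made of two full-height vertical stiles with two horizontal rails fitted between them.

Two stools sit around the table at the −y, +x sides. The picture frame is on top of the table.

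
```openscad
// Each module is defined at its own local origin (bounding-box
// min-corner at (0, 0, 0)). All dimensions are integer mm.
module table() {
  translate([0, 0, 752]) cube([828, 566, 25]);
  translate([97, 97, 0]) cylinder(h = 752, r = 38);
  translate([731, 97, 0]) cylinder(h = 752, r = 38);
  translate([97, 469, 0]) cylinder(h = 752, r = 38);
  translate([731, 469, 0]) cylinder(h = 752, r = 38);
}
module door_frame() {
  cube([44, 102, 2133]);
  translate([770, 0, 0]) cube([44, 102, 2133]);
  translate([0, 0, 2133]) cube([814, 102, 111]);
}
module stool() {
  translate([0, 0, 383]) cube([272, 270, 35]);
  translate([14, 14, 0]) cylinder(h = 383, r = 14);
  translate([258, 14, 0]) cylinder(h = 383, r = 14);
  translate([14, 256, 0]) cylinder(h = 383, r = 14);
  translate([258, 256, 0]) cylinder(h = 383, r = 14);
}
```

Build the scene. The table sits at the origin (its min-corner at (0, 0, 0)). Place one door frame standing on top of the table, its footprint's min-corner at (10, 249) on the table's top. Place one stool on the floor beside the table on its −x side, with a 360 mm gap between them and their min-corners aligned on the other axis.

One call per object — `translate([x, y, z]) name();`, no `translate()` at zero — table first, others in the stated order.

table();
translate([10, 249, 777]) door_frame();
translate([-632, 0, 0]) stool();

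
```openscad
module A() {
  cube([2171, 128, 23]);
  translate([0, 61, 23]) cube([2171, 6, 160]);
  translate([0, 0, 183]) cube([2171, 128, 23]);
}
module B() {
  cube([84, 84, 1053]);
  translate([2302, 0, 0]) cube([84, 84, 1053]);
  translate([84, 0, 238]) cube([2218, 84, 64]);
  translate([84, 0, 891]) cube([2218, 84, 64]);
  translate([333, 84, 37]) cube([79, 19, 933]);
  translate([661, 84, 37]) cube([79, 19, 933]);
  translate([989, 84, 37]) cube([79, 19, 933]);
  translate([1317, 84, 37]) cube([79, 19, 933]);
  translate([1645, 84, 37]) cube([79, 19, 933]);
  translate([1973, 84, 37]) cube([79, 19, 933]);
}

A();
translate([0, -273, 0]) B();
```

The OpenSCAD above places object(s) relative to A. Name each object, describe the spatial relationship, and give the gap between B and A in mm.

The fence section's nearest face is 170 mm from the I-beam's −y face.

A is an I-beam. B is a fence section. The fence section is on the floor beside the I-beam on its −y side. The gap between the fence section and the I-beam is 170 mm.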